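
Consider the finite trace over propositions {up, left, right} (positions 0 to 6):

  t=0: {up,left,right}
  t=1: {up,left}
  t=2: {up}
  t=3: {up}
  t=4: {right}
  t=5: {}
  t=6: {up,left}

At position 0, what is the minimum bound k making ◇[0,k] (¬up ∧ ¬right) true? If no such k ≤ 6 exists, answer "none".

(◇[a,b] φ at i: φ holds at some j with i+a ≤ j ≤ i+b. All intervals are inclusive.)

Scan j = 0,1,… for (¬up ∧ ¬right):
  j=0: fails
  j=1: fails
  j=2: fails
  j=3: fails
  j=4: fails
  j=5: holds
First hit at j=5, so smallest k = 5-0 = 5.

5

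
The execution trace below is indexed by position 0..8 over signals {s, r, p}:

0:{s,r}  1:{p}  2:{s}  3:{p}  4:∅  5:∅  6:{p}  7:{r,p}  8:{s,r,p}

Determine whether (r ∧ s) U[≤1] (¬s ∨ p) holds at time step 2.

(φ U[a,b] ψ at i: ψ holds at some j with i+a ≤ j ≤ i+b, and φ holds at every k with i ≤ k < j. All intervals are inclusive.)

Need some j in [2,3] with (¬s ∨ p), and (r ∧ s) at every k in [2,j-1].
  j=2: (¬s ∨ p) false.
  j=3: (¬s ∨ p) holds, but (r ∧ s) fails at k=2 → not this j.
No j in the window works → until fails.

False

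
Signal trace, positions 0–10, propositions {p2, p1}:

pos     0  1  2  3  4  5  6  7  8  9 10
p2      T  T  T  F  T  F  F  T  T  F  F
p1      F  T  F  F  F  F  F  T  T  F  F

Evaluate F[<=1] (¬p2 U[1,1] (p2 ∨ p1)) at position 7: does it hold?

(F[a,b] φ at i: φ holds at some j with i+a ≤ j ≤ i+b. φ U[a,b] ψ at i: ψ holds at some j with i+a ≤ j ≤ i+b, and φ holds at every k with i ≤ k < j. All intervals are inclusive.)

No

Check (¬p2 U[1,1] (p2 ∨ p1)) at each j in [7,8]:
  j=7: fails
  j=8: fails
No position in the window satisfies it → formula fails.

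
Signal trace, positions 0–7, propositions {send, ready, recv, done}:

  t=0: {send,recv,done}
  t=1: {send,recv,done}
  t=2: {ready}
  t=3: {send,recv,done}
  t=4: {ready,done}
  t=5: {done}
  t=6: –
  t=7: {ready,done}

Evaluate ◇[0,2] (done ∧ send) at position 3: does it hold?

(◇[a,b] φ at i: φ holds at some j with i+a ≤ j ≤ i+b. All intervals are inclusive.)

Holds

Check (done ∧ send) at each j in [3,5]:
  j=3: true
  j=4: false
  j=5: false
Found at j=3 → formula holds.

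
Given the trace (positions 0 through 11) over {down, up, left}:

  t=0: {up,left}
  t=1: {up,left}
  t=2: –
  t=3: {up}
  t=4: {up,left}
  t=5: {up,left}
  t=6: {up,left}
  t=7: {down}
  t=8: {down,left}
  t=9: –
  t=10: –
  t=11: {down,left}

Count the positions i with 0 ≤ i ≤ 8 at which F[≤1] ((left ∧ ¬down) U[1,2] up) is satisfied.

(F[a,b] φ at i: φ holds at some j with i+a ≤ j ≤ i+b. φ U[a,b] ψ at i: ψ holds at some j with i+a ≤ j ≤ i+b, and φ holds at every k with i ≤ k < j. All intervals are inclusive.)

Evaluate at each i in [0,8]:
  i=0: ✓ (witness j=0)
  i=1: ✗ (none in [1,2])
  i=2: ✗ (none in [2,3])
  i=3: ✓ (witness j=4)
  i=4: ✓ (witness j=4)
  i=5: ✓ (witness j=5)
  i=6: ✗ (none in [6,7])
  i=7: ✗ (none in [7,8])
  i=8: ✗ (none in [8,9])
Positions where it holds: {0, 3, 4, 5} → 4.

4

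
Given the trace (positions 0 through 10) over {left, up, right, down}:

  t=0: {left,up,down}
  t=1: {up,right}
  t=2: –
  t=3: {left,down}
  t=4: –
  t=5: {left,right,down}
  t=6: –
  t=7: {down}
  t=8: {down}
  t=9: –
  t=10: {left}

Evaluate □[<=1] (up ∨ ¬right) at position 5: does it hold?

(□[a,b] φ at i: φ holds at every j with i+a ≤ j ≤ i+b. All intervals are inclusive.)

False

Check (up ∨ ¬right) at every j in [5,6]:
  j=5: false
  j=6: true
Fails at j=5 → formula fails.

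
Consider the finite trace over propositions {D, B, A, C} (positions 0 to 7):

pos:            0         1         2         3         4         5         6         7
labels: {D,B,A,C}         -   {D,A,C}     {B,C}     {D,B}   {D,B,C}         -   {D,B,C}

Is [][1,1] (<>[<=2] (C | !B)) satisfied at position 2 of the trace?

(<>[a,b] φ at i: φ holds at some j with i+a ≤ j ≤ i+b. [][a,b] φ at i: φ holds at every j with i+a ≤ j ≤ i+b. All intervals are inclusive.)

Holds

Check <>[<=2] (C | !B) at every j in [3,3]:
  j=3: holds (witness at 3)
All positions satisfy it → formula holds.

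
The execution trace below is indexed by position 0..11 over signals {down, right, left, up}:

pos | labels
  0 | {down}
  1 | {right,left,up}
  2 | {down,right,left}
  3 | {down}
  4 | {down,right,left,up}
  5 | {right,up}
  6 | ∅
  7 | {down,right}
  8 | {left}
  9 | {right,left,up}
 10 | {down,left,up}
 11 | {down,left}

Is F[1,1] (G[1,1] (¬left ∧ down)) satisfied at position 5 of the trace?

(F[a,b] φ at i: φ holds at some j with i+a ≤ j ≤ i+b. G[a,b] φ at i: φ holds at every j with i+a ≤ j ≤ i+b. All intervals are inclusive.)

Check G[1,1] (¬left ∧ down) at each j in [6,6]:
  j=6: holds on [7,7]
Found at j=6 → formula holds.

Yes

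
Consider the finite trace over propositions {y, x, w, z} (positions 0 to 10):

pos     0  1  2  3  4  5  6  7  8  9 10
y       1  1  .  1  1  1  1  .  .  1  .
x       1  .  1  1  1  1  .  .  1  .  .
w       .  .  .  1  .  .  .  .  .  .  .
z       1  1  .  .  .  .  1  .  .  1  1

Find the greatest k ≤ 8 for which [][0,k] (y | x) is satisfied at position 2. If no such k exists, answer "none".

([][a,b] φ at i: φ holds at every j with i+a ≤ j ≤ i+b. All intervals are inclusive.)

4

(y | x) must hold from j=2 onward; find where it first fails.
  j=2: holds
  j=3: holds
  j=4: holds
  j=5: holds
  j=6: holds
  j=7: fails
Holds on [2,6], so largest k = 4.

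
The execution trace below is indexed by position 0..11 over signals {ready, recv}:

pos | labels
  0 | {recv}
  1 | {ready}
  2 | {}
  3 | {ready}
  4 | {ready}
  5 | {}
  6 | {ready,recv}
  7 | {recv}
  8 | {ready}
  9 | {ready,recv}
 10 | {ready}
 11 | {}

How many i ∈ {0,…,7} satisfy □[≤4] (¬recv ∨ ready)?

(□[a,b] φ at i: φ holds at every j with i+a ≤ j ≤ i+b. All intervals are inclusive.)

Evaluate at each i in [0,7]:
  i=0: ✗ (fails at j=0)
  i=1: ✓ (all of [1,5])
  i=2: ✓ (all of [2,6])
  i=3: ✗ (fails at j=7)
  i=4: ✗ (fails at j=7)
  i=5: ✗ (fails at j=7)
  i=6: ✗ (fails at j=7)
  i=7: ✗ (fails at j=7)
Positions where it holds: {1, 2} → 2.

2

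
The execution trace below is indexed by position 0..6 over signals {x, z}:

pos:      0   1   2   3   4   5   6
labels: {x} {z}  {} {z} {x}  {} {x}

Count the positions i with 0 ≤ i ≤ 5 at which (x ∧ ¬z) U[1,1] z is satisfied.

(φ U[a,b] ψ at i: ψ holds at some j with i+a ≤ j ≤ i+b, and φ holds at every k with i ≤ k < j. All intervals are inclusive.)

Evaluate at each i in [0,5]:
  i=0: ✓ (rhs at j=1; lhs holds on [0,0])
  i=1: ✗ (no rhs in [2,2])
  i=2: ✗ (lhs fails at k=2 before rhs at j=3)
  i=3: ✗ (no rhs in [4,4])
  i=4: ✗ (no rhs in [5,5])
  i=5: ✗ (no rhs in [6,6])
Positions where it holds: {0} → 1.

1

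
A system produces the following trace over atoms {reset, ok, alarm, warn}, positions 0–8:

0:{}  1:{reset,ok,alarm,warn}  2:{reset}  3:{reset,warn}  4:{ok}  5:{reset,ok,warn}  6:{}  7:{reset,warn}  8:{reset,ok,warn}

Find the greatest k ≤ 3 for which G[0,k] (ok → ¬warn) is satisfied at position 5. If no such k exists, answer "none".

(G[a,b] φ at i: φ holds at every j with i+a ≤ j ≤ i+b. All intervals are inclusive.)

none

(ok → ¬warn) must hold from j=5 onward; find where it first fails.
  j=5: fails → no k works.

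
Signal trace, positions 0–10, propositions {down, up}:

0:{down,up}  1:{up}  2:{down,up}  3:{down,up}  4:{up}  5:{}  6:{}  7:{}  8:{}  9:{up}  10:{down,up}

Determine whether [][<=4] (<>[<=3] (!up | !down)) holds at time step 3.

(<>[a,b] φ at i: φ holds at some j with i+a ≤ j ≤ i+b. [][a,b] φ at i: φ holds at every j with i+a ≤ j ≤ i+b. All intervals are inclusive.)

Check <>[<=3] (!up | !down) at every j in [3,7]:
  j=3: holds (witness at 4)
  j=4: holds (witness at 4)
  j=5: holds (witness at 5)
  j=6: holds (witness at 6)
  j=7: holds (witness at 7)
All positions satisfy it → formula holds.

Yes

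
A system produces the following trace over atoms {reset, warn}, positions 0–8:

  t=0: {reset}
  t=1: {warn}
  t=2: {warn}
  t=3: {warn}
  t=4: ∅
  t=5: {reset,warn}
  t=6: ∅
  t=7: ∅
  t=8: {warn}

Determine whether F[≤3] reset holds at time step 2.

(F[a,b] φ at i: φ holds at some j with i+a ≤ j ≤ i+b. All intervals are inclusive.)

Holds

Check reset at each j in [2,5]:
  j=2: false
  j=3: false
  j=4: false
  j=5: true
Found at j=5 → formula holds.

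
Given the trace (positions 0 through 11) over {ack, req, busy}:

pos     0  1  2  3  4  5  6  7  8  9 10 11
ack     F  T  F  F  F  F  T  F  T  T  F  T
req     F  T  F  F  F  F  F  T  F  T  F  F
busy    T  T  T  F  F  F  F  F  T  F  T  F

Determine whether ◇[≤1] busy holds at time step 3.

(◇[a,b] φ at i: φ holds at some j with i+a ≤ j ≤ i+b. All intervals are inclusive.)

Does not hold

Check busy at each j in [3,4]:
  j=3: false
  j=4: false
No position in the window satisfies it → formula fails.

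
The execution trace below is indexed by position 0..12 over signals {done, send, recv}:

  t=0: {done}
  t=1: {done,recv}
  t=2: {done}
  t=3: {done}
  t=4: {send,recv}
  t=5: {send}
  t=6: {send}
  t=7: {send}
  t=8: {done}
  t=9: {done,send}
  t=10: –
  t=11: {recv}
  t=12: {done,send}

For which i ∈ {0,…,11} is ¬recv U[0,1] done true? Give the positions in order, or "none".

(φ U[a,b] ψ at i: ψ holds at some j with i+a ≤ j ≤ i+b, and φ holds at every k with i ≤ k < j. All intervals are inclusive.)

Evaluate at each i in [0,11]:
  i=0: ✓ (rhs at j=0)
  i=1: ✓ (rhs at j=1)
  i=2: ✓ (rhs at j=2)
  i=3: ✓ (rhs at j=3)
  i=4: ✗ (no rhs in [4,5])
  i=5: ✗ (no rhs in [5,6])
  i=6: ✗ (no rhs in [6,7])
  i=7: ✓ (rhs at j=8; lhs holds on [7,7])
  i=8: ✓ (rhs at j=8)
  i=9: ✓ (rhs at j=9)
  i=10: ✗ (no rhs in [10,11])
  i=11: ✗ (lhs fails at k=11 before rhs at j=12)

0, 1, 2, 3, 7, 8, 9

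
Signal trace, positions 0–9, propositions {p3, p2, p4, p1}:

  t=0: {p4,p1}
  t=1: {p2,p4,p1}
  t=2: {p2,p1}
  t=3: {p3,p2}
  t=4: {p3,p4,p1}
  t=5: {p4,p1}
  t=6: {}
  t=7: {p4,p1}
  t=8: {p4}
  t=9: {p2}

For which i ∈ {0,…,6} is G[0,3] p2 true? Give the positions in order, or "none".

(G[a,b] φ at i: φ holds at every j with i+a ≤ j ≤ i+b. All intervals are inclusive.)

none

Evaluate at each i in [0,6]:
  i=0: ✗ (fails at j=0)
  i=1: ✗ (fails at j=4)
  i=2: ✗ (fails at j=4)
  i=3: ✗ (fails at j=4)
  i=4: ✗ (fails at j=4)
  i=5: ✗ (fails at j=5)
  i=6: ✗ (fails at j=6)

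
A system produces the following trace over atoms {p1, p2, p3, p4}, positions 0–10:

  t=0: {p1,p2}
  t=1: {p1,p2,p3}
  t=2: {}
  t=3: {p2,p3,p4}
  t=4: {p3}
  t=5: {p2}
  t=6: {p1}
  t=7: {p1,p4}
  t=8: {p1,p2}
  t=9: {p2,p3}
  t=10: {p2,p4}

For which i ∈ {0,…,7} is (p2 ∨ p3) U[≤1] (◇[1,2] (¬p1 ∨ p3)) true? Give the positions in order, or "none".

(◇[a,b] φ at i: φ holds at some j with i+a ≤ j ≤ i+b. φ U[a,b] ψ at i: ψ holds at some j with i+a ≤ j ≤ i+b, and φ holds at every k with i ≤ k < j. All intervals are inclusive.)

Evaluate at each i in [0,7]:
  i=0: ✓ (rhs at j=0)
  i=1: ✓ (rhs at j=1)
  i=2: ✓ (rhs at j=2)
  i=3: ✓ (rhs at j=3)
  i=4: ✓ (rhs at j=4)
  i=5: ✗ (no rhs in [5,6])
  i=6: ✗ (lhs fails at k=6 before rhs at j=7)
  i=7: ✓ (rhs at j=7)

0, 1, 2, 3, 4, 7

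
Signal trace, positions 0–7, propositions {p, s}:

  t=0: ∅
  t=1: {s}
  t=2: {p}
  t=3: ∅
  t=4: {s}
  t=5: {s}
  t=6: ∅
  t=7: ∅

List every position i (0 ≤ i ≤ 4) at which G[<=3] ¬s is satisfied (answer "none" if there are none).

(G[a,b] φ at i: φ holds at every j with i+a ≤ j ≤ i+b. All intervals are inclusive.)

Evaluate at each i in [0,4]:
  i=0: ✗ (fails at j=1)
  i=1: ✗ (fails at j=1)
  i=2: ✗ (fails at j=4)
  i=3: ✗ (fails at j=4)
  i=4: ✗ (fails at j=4)

none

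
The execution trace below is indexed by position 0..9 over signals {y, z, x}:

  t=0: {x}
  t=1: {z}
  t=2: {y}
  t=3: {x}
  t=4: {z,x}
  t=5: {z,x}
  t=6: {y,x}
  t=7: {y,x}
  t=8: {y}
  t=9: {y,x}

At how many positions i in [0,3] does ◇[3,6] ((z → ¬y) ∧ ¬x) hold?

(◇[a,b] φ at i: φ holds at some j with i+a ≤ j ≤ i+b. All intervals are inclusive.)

Evaluate at each i in [0,3]:
  i=0: ✗ (none in [3,6])
  i=1: ✗ (none in [4,7])
  i=2: ✓ (witness j=8)
  i=3: ✓ (witness j=8)
Positions where it holds: {2, 3} → 2.

2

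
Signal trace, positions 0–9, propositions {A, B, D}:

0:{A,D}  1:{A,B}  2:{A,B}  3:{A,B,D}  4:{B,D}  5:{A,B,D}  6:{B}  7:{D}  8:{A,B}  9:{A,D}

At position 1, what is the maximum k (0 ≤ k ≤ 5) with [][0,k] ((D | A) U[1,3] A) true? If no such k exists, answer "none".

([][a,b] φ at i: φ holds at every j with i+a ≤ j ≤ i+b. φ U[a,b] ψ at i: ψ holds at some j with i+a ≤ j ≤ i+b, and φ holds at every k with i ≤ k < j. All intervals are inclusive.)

3

((D | A) U[1,3] A) must hold from j=1 onward; find where it first fails.
  j=1: holds
  j=2: holds
  j=3: holds
  j=4: holds
  j=5: fails
Holds on [1,4], so largest k = 3.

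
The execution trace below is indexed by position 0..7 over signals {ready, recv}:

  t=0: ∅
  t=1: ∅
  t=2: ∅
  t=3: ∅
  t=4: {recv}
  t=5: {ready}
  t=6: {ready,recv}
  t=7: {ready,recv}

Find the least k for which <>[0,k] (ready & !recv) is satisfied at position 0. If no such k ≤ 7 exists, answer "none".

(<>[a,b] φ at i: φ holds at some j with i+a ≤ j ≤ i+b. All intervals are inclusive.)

Scan j = 0,1,… for (ready & !recv):
  j=0: fails
  j=1: fails
  j=2: fails
  j=3: fails
  j=4: fails
  j=5: holds
First hit at j=5, so smallest k = 5-0 = 5.

5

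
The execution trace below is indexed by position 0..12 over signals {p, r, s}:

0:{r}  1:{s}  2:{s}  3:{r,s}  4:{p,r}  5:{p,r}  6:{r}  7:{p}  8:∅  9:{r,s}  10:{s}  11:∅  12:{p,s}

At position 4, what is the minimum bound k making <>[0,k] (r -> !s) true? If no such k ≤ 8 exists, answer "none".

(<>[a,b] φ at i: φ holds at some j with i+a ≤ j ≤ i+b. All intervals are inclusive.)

Scan j = 4,5,… for (r -> !s):
  j=4: holds
First hit at j=4, so smallest k = 4-4 = 0.

0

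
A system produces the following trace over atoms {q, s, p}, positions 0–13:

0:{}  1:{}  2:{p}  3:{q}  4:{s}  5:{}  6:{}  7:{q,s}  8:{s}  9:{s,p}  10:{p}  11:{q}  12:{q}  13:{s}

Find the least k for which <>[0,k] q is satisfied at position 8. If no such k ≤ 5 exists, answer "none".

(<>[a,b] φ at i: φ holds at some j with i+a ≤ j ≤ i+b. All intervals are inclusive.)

3

Scan j = 8,9,… for q:
  j=8: fails
  j=9: fails
  j=10: fails
  j=11: holds
First hit at j=11, so smallest k = 11-8 = 3.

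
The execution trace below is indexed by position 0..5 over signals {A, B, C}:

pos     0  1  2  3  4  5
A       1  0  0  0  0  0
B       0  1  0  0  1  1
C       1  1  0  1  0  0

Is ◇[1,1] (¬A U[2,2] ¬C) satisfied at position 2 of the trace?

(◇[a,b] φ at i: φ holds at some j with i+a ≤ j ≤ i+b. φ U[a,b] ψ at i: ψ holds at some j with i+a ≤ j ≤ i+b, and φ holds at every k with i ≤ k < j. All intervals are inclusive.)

Check (¬A U[2,2] ¬C) at each j in [3,3]:
  j=3: holds
Found at j=3 → formula holds.

Holds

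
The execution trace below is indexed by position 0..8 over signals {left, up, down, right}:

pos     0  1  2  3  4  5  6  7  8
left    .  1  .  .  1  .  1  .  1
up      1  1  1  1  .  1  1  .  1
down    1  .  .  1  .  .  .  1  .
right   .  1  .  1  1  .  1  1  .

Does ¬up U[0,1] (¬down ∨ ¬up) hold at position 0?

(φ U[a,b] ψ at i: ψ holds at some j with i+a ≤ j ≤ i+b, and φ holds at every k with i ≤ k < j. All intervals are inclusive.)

Need some j in [0,1] with (¬down ∨ ¬up), and ¬up at every k in [0,j-1].
  j=0: (¬down ∨ ¬up) false.
  j=1: (¬down ∨ ¬up) holds, but ¬up fails at k=0 → not this j.
No j in the window works → until fails.

No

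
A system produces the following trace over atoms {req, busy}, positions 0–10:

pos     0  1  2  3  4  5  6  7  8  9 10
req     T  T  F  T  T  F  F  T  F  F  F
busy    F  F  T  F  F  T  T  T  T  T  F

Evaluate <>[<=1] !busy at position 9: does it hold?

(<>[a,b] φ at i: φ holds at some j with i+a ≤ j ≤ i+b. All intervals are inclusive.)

Yes

Check !busy at each j in [9,10]:
  j=9: false
  j=10: true
Found at j=10 → formula holds.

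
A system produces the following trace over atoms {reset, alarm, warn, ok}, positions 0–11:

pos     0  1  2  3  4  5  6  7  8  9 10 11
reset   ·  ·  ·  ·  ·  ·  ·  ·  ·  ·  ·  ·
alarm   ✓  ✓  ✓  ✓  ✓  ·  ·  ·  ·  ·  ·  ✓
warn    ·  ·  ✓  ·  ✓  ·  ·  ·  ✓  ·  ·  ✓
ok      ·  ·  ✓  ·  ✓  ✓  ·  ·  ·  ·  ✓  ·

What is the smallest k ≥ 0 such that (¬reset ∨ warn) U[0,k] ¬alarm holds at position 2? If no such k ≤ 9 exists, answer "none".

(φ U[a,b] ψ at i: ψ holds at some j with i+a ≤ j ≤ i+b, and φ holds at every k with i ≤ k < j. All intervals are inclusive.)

3

Need earliest j ≥ 2 with ¬alarm, and (¬reset ∨ warn) at every k in [2,j-1].
  j=2: rhs fails.
  j=3: rhs fails.
  j=4: rhs fails.
  j=5: rhs holds; lhs holds on [2,4]. k = 3.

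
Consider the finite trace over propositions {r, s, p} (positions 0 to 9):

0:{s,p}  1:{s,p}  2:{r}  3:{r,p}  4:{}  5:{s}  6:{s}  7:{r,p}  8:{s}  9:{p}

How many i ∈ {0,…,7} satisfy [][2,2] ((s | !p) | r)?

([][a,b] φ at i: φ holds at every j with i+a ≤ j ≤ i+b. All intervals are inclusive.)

Evaluate at each i in [0,7]:
  i=0: ✓ (all of [2,2])
  i=1: ✓ (all of [3,3])
  i=2: ✓ (all of [4,4])
  i=3: ✓ (all of [5,5])
  i=4: ✓ (all of [6,6])
  i=5: ✓ (all of [7,7])
  i=6: ✓ (all of [8,8])
  i=7: ✗ (fails at j=9)
Positions where it holds: {0, 1, 2, 3, 4, 5, 6} → 7.

7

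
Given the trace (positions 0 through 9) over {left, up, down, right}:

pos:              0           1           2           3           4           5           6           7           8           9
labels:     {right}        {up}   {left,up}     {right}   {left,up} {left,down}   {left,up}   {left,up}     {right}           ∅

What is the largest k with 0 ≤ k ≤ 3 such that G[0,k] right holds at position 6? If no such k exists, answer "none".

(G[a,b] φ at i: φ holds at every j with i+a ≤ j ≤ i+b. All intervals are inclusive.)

right must hold from j=6 onward; find where it first fails.
  j=6: fails → no k works.

none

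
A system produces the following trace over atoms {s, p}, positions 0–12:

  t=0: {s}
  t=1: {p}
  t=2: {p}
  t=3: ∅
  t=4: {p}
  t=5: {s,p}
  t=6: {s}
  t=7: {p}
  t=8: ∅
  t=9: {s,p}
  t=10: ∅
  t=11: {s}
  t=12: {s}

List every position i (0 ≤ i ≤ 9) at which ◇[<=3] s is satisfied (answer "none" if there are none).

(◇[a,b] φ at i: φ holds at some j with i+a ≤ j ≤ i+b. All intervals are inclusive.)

Evaluate at each i in [0,9]:
  i=0: ✓ (witness j=0)
  i=1: ✗ (none in [1,4])
  i=2: ✓ (witness j=5)
  i=3: ✓ (witness j=5)
  i=4: ✓ (witness j=5)
  i=5: ✓ (witness j=5)
  i=6: ✓ (witness j=6)
  i=7: ✓ (witness j=9)
  i=8: ✓ (witness j=9)
  i=9: ✓ (witness j=9)

0, 2, 3, 4, 5, 6, 7, 8, 9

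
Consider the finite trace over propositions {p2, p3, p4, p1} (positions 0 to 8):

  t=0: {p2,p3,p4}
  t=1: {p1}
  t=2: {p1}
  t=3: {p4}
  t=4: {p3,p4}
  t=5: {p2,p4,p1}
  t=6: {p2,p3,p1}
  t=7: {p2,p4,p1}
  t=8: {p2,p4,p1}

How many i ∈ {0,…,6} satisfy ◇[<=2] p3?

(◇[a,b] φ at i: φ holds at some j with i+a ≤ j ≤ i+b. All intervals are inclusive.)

6

Evaluate at each i in [0,6]:
  i=0: ✓ (witness j=0)
  i=1: ✗ (none in [1,3])
  i=2: ✓ (witness j=4)
  i=3: ✓ (witness j=4)
  i=4: ✓ (witness j=4)
  i=5: ✓ (witness j=6)
  i=6: ✓ (witness j=6)
Positions where it holds: {0, 2, 3, 4, 5, 6} → 6.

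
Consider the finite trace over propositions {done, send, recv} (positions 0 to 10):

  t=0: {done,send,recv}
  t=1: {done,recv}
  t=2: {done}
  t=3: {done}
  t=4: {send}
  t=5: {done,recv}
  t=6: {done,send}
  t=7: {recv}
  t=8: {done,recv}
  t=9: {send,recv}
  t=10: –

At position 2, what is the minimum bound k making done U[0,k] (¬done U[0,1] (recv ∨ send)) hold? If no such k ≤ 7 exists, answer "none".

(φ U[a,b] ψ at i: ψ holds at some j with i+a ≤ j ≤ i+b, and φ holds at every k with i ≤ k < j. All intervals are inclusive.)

2

Need earliest j ≥ 2 with (¬done U[0,1] (recv ∨ send)), and done at every k in [2,j-1].
  j=2: rhs fails.
  j=3: rhs fails.
  j=4: rhs holds; lhs holds on [2,3]. k = 2.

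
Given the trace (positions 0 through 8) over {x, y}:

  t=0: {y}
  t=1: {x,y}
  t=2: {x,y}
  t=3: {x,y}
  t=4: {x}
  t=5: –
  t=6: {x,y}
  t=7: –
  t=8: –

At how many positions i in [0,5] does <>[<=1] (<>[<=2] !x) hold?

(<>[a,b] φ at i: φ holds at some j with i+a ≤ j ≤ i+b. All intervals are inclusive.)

5

Evaluate at each i in [0,5]:
  i=0: ✓ (witness j=0)
  i=1: ✗ (none in [1,2])
  i=2: ✓ (witness j=3)
  i=3: ✓ (witness j=3)
  i=4: ✓ (witness j=4)
  i=5: ✓ (witness j=5)
Positions where it holds: {0, 2, 3, 4, 5} → 5.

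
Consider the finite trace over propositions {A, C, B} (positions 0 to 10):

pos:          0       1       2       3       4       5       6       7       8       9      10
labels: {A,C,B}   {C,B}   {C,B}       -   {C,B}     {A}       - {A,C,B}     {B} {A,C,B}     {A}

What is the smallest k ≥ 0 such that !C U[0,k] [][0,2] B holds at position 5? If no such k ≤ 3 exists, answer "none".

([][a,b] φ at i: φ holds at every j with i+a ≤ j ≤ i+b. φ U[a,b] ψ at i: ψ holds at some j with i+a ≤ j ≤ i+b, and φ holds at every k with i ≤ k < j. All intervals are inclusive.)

2

Need earliest j ≥ 5 with [][0,2] B, and !C at every k in [5,j-1].
  j=5: rhs fails.
  j=6: rhs fails.
  j=7: rhs holds; lhs holds on [5,6]. k = 2.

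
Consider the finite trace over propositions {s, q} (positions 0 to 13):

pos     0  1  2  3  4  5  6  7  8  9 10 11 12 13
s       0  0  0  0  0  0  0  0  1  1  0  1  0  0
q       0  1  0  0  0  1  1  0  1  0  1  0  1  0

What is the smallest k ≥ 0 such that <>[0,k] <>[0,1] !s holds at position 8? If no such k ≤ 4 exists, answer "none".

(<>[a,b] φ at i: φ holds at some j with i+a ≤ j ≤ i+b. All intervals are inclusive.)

1

Scan j = 8,9,… for <>[0,1] !s:
  j=8: fails
  j=9: holds
First hit at j=9, so smallest k = 9-8 = 1.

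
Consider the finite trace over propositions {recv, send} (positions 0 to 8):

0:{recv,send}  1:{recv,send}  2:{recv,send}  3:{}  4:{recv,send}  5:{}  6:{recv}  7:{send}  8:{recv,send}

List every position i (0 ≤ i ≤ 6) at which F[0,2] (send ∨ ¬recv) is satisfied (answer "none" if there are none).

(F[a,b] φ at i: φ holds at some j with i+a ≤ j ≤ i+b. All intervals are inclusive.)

0, 1, 2, 3, 4, 5, 6

Evaluate at each i in [0,6]:
  i=0: ✓ (witness j=0)
  i=1: ✓ (witness j=1)
  i=2: ✓ (witness j=2)
  i=3: ✓ (witness j=3)
  i=4: ✓ (witness j=4)
  i=5: ✓ (witness j=5)
  i=6: ✓ (witness j=7)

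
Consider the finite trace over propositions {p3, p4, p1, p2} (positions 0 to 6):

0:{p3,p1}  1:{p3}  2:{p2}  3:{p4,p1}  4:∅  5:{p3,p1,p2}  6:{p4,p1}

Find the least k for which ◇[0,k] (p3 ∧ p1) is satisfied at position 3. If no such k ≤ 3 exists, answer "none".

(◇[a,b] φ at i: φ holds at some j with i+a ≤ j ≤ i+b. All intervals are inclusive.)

2

Scan j = 3,4,… for (p3 ∧ p1):
  j=3: fails
  j=4: fails
  j=5: holds
First hit at j=5, so smallest k = 5-3 = 2.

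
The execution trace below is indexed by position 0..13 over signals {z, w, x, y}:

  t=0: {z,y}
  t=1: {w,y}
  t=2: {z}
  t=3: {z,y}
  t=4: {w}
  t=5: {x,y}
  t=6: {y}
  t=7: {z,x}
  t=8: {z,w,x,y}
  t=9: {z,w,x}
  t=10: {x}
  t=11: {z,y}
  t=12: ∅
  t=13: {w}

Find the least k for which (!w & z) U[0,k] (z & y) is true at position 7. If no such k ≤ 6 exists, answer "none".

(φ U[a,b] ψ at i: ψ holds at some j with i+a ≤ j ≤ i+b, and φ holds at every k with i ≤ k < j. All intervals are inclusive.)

Need earliest j ≥ 7 with (z & y), and (!w & z) at every k in [7,j-1].
  j=7: rhs fails.
  j=8: rhs holds; lhs holds on [7,7]. k = 1.

1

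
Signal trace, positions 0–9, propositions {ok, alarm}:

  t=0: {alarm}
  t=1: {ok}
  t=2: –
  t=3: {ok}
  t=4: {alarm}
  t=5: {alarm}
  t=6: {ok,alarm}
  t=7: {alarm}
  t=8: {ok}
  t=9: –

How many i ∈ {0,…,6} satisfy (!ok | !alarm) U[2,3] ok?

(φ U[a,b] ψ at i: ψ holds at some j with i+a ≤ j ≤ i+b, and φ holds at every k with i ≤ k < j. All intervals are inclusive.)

4

Evaluate at each i in [0,6]:
  i=0: ✓ (rhs at j=3; lhs holds on [0,2])
  i=1: ✓ (rhs at j=3; lhs holds on [1,2])
  i=2: ✗ (no rhs in [4,5])
  i=3: ✓ (rhs at j=6; lhs holds on [3,5])
  i=4: ✓ (rhs at j=6; lhs holds on [4,5])
  i=5: ✗ (lhs fails at k=6 before rhs at j=8)
  i=6: ✗ (lhs fails at k=6 before rhs at j=8)
Positions where it holds: {0, 1, 3, 4} → 4.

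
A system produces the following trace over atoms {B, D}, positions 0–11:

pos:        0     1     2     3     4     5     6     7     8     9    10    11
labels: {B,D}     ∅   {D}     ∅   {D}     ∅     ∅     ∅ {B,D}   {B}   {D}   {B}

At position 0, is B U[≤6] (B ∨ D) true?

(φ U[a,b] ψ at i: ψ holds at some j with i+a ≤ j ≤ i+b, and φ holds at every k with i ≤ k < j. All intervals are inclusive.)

Need some j in [0,6] with (B ∨ D), and B at every k in [0,j-1].
  j=0: (B ∨ D) holds; no prefix to check → satisfied.

Yes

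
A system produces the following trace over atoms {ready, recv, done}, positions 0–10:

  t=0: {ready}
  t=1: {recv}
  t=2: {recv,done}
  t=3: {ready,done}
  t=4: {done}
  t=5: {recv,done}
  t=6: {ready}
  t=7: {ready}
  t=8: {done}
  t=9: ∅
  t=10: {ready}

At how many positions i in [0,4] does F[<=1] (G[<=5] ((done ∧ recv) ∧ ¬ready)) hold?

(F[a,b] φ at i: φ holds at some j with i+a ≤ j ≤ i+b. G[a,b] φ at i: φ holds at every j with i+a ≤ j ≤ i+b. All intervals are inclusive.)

0

Evaluate at each i in [0,4]:
  i=0: ✗ (none in [0,1])
  i=1: ✗ (none in [1,2])
  i=2: ✗ (none in [2,3])
  i=3: ✗ (none in [3,4])
  i=4: ✗ (none in [4,5])
Positions where it holds: {} → 0.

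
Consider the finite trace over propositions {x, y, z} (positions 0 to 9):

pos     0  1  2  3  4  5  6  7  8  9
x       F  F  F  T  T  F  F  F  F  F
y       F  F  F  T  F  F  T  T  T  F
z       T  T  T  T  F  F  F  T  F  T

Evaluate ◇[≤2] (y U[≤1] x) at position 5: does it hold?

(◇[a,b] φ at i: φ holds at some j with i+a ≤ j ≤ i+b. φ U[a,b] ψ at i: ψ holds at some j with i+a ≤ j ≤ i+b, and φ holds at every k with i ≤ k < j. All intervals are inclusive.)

False

Check (y U[≤1] x) at each j in [5,7]:
  j=5: fails
  j=6: fails
  j=7: fails
No position in the window satisfies it → formula fails.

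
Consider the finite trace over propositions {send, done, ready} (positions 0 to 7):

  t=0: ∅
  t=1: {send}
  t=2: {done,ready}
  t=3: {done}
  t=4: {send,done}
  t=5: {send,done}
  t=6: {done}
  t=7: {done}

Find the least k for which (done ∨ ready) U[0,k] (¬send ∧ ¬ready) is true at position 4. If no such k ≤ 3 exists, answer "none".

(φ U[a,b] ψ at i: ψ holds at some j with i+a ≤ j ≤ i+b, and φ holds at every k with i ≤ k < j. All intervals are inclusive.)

2

Need earliest j ≥ 4 with (¬send ∧ ¬ready), and (done ∨ ready) at every k in [4,j-1].
  j=4: rhs fails.
  j=5: rhs fails.
  j=6: rhs holds; lhs holds on [4,5]. k = 2.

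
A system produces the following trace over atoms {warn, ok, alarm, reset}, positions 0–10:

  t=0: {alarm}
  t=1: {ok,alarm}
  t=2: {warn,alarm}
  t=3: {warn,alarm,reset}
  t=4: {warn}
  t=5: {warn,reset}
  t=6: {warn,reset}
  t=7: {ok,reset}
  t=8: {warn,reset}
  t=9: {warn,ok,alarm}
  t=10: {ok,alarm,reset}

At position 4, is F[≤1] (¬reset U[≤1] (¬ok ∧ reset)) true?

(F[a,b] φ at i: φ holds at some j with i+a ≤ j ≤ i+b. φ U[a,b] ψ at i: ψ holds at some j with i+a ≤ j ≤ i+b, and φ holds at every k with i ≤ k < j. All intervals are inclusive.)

Check (¬reset U[≤1] (¬ok ∧ reset)) at each j in [4,5]:
  j=4: holds
  j=5: holds
Found at j=4 → formula holds.

Holds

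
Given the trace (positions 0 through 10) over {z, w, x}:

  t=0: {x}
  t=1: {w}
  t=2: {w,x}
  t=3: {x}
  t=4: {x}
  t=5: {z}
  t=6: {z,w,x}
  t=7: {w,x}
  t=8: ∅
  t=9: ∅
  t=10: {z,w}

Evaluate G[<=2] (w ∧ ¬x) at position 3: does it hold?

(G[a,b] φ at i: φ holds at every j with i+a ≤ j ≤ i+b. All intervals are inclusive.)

Does not hold

Check (w ∧ ¬x) at every j in [3,5]:
  j=3: false
  j=4: false
  j=5: false
Fails at j=3 → formula fails.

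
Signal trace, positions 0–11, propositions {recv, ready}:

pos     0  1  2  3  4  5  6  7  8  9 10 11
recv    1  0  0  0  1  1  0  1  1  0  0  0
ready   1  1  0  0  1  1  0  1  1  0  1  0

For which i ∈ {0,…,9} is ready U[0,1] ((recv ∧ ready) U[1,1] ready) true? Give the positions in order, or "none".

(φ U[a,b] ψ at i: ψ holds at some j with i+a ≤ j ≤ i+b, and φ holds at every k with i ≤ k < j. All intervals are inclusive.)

0, 4, 7

Evaluate at each i in [0,9]:
  i=0: ✓ (rhs at j=0)
  i=1: ✗ (no rhs in [1,2])
  i=2: ✗ (no rhs in [2,3])
  i=3: ✗ (lhs fails at k=3 before rhs at j=4)
  i=4: ✓ (rhs at j=4)
  i=5: ✗ (no rhs in [5,6])
  i=6: ✗ (lhs fails at k=6 before rhs at j=7)
  i=7: ✓ (rhs at j=7)
  i=8: ✗ (no rhs in [8,9])
  i=9: ✗ (no rhs in [9,10])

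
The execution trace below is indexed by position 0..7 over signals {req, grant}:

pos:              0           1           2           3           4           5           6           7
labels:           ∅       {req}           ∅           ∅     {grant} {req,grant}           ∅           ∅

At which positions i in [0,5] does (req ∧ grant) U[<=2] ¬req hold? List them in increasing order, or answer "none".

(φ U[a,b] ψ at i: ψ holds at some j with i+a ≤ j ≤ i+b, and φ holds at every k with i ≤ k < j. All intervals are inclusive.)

0, 2, 3, 4, 5

Evaluate at each i in [0,5]:
  i=0: ✓ (rhs at j=0)
  i=1: ✗ (lhs fails at k=1 before rhs at j=2)
  i=2: ✓ (rhs at j=2)
  i=3: ✓ (rhs at j=3)
  i=4: ✓ (rhs at j=4)
  i=5: ✓ (rhs at j=6; lhs holds on [5,5])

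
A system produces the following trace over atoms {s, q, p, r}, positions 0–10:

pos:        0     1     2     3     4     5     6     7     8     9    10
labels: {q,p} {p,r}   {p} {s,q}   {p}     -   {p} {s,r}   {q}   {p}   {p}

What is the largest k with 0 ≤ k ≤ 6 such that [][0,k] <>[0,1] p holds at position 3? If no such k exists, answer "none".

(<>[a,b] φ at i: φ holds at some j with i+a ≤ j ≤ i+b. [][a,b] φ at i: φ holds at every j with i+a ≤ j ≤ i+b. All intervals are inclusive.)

3

<>[0,1] p must hold from j=3 onward; find where it first fails.
  j=3: holds
  j=4: holds
  j=5: holds
  j=6: holds
  j=7: fails
Holds on [3,6], so largest k = 3.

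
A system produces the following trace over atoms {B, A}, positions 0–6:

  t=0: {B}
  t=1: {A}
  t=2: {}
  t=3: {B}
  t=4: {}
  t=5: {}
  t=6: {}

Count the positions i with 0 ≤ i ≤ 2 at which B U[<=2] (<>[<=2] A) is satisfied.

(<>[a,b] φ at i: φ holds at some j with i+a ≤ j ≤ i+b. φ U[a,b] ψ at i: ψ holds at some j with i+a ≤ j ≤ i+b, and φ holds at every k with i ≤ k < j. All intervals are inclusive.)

2

Evaluate at each i in [0,2]:
  i=0: ✓ (rhs at j=0)
  i=1: ✓ (rhs at j=1)
  i=2: ✗ (no rhs in [2,4])
Positions where it holds: {0, 1} → 2.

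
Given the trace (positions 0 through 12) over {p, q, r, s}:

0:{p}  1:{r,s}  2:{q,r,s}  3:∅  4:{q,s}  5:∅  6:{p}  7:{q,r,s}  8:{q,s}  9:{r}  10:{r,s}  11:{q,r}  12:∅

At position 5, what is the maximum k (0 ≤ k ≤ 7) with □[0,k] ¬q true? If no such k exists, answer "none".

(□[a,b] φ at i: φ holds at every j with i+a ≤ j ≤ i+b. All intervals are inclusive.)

1

¬q must hold from j=5 onward; find where it first fails.
  j=5: holds
  j=6: holds
  j=7: fails
Holds on [5,6], so largest k = 1.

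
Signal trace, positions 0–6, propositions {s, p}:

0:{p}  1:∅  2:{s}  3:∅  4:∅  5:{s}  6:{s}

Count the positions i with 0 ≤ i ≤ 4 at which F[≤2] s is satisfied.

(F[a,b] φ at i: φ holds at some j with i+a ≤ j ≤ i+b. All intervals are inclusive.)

5

Evaluate at each i in [0,4]:
  i=0: ✓ (witness j=2)
  i=1: ✓ (witness j=2)
  i=2: ✓ (witness j=2)
  i=3: ✓ (witness j=5)
  i=4: ✓ (witness j=5)
Positions where it holds: {0, 1, 2, 3, 4} → 5.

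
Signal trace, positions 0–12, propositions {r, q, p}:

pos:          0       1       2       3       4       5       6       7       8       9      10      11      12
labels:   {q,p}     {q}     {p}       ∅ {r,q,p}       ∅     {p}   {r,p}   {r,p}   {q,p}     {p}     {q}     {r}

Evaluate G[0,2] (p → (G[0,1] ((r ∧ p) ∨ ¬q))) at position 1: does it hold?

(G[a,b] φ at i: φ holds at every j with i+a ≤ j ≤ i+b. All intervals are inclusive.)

Check (p → (G[0,1] ((r ∧ p) ∨ ¬q))) at every j in [1,3]:
  j=1: antecedent false → ✓
  j=2: antecedent true; consequent holds on [2,3] → ✓
  j=3: antecedent false → ✓
All positions satisfy it → formula holds.

Holds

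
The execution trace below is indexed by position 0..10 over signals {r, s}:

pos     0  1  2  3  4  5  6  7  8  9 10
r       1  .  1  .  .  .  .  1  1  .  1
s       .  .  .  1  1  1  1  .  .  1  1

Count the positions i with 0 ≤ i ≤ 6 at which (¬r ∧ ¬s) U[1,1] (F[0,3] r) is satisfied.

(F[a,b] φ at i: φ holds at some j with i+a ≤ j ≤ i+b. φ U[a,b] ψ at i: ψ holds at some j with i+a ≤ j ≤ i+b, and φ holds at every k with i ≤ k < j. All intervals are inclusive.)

1

Evaluate at each i in [0,6]:
  i=0: ✗ (lhs fails at k=0 before rhs at j=1)
  i=1: ✓ (rhs at j=2; lhs holds on [1,1])
  i=2: ✗ (no rhs in [3,3])
  i=3: ✗ (lhs fails at k=3 before rhs at j=4)
  i=4: ✗ (lhs fails at k=4 before rhs at j=5)
  i=5: ✗ (lhs fails at k=5 before rhs at j=6)
  i=6: ✗ (lhs fails at k=6 before rhs at j=7)
Positions where it holds: {1} → 1.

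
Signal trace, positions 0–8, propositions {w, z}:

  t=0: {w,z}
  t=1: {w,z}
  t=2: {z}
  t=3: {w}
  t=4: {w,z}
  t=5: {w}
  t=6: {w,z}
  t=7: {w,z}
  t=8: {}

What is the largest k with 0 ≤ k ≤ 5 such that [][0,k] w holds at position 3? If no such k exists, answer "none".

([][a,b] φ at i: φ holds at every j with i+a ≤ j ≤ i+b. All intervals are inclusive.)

w must hold from j=3 onward; find where it first fails.
  j=3: holds
  j=4: holds
  j=5: holds
  j=6: holds
  j=7: holds
  j=8: fails
Holds on [3,7], so largest k = 4.

4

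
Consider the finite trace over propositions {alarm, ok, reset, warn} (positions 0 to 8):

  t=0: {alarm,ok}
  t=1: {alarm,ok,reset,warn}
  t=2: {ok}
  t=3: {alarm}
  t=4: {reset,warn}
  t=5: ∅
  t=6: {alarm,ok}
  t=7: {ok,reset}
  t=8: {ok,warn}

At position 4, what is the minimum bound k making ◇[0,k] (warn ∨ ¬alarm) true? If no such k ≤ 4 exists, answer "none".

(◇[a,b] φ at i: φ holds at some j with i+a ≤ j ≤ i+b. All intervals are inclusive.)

0

Scan j = 4,5,… for (warn ∨ ¬alarm):
  j=4: holds
First hit at j=4, so smallest k = 4-4 = 0.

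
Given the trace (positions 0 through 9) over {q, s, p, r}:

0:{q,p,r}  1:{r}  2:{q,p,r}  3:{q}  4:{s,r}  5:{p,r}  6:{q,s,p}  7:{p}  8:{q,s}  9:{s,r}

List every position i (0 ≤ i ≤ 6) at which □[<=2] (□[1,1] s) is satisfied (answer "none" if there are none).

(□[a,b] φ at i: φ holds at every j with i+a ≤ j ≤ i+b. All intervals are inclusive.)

none

Evaluate at each i in [0,6]:
  i=0: ✗ (fails at j=0)
  i=1: ✗ (fails at j=1)
  i=2: ✗ (fails at j=2)
  i=3: ✗ (fails at j=4)
  i=4: ✗ (fails at j=4)
  i=5: ✗ (fails at j=6)
  i=6: ✗ (fails at j=6)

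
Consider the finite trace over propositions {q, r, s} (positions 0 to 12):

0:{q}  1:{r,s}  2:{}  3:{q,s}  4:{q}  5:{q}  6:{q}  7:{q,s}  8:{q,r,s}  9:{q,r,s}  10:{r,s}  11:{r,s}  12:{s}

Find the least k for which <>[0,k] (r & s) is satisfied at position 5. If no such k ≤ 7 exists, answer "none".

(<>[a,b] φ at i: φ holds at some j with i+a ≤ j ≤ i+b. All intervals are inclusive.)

3

Scan j = 5,6,… for (r & s):
  j=5: fails
  j=6: fails
  j=7: fails
  j=8: holds
First hit at j=8, so smallest k = 8-5 = 3.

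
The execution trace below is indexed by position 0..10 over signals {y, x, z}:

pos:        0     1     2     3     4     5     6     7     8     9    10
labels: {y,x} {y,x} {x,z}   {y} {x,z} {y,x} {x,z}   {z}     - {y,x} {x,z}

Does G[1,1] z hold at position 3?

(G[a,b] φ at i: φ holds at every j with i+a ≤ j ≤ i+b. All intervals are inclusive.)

True

Check z at every j in [4,4]:
  j=4: true
All positions satisfy it → formula holds.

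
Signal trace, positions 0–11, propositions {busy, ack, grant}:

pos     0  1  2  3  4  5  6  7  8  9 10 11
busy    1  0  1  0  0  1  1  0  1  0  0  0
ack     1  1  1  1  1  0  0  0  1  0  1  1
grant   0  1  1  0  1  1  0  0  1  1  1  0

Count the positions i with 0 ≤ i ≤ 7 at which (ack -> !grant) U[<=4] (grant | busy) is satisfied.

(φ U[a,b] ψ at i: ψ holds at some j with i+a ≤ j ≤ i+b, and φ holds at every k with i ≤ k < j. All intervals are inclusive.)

Evaluate at each i in [0,7]:
  i=0: ✓ (rhs at j=0)
  i=1: ✓ (rhs at j=1)
  i=2: ✓ (rhs at j=2)
  i=3: ✓ (rhs at j=4; lhs holds on [3,3])
  i=4: ✓ (rhs at j=4)
  i=5: ✓ (rhs at j=5)
  i=6: ✓ (rhs at j=6)
  i=7: ✓ (rhs at j=8; lhs holds on [7,7])
Positions where it holds: {0, 1, 2, 3, 4, 5, 6, 7} → 8.

8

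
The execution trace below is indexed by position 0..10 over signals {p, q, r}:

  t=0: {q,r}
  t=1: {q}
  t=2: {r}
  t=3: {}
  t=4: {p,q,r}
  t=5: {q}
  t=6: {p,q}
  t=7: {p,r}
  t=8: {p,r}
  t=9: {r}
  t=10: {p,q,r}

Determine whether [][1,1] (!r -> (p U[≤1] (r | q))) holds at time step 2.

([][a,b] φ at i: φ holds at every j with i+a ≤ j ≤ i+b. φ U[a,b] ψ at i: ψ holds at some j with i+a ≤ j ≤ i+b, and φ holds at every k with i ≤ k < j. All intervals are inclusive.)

No

Check (!r -> (p U[≤1] (r | q))) at every j in [3,3]:
  j=3: antecedent true; consequent fails → ✗
Fails at j=3 → formula fails.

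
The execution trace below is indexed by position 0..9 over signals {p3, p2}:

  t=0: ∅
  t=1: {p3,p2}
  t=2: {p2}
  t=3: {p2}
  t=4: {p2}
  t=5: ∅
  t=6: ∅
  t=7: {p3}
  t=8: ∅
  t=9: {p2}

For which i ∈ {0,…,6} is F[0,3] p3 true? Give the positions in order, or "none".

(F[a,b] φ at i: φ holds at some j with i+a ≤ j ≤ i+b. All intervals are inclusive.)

0, 1, 4, 5, 6

Evaluate at each i in [0,6]:
  i=0: ✓ (witness j=1)
  i=1: ✓ (witness j=1)
  i=2: ✗ (none in [2,5])
  i=3: ✗ (none in [3,6])
  i=4: ✓ (witness j=7)
  i=5: ✓ (witness j=7)
  i=6: ✓ (witness j=7)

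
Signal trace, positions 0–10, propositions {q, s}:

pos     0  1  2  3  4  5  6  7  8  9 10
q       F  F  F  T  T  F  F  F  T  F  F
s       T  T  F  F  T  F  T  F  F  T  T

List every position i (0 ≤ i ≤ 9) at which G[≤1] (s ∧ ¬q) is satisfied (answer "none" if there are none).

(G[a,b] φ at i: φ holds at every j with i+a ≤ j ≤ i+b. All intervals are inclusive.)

0, 9

Evaluate at each i in [0,9]:
  i=0: ✓ (all of [0,1])
  i=1: ✗ (fails at j=2)
  i=2: ✗ (fails at j=2)
  i=3: ✗ (fails at j=3)
  i=4: ✗ (fails at j=4)
  i=5: ✗ (fails at j=5)
  i=6: ✗ (fails at j=7)
  i=7: ✗ (fails at j=7)
  i=8: ✗ (fails at j=8)
  i=9: ✓ (all of [9,10])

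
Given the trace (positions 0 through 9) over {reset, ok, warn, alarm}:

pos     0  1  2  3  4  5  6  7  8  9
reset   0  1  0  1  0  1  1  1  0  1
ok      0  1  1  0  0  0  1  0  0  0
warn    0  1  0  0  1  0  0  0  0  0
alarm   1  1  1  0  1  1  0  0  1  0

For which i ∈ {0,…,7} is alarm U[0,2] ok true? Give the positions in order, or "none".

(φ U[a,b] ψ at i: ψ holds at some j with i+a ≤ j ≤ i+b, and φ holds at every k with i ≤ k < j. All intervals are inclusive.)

0, 1, 2, 4, 5, 6

Evaluate at each i in [0,7]:
  i=0: ✓ (rhs at j=1; lhs holds on [0,0])
  i=1: ✓ (rhs at j=1)
  i=2: ✓ (rhs at j=2)
  i=3: ✗ (no rhs in [3,5])
  i=4: ✓ (rhs at j=6; lhs holds on [4,5])
  i=5: ✓ (rhs at j=6; lhs holds on [5,5])
  i=6: ✓ (rhs at j=6)
  i=7: ✗ (no rhs in [7,9])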